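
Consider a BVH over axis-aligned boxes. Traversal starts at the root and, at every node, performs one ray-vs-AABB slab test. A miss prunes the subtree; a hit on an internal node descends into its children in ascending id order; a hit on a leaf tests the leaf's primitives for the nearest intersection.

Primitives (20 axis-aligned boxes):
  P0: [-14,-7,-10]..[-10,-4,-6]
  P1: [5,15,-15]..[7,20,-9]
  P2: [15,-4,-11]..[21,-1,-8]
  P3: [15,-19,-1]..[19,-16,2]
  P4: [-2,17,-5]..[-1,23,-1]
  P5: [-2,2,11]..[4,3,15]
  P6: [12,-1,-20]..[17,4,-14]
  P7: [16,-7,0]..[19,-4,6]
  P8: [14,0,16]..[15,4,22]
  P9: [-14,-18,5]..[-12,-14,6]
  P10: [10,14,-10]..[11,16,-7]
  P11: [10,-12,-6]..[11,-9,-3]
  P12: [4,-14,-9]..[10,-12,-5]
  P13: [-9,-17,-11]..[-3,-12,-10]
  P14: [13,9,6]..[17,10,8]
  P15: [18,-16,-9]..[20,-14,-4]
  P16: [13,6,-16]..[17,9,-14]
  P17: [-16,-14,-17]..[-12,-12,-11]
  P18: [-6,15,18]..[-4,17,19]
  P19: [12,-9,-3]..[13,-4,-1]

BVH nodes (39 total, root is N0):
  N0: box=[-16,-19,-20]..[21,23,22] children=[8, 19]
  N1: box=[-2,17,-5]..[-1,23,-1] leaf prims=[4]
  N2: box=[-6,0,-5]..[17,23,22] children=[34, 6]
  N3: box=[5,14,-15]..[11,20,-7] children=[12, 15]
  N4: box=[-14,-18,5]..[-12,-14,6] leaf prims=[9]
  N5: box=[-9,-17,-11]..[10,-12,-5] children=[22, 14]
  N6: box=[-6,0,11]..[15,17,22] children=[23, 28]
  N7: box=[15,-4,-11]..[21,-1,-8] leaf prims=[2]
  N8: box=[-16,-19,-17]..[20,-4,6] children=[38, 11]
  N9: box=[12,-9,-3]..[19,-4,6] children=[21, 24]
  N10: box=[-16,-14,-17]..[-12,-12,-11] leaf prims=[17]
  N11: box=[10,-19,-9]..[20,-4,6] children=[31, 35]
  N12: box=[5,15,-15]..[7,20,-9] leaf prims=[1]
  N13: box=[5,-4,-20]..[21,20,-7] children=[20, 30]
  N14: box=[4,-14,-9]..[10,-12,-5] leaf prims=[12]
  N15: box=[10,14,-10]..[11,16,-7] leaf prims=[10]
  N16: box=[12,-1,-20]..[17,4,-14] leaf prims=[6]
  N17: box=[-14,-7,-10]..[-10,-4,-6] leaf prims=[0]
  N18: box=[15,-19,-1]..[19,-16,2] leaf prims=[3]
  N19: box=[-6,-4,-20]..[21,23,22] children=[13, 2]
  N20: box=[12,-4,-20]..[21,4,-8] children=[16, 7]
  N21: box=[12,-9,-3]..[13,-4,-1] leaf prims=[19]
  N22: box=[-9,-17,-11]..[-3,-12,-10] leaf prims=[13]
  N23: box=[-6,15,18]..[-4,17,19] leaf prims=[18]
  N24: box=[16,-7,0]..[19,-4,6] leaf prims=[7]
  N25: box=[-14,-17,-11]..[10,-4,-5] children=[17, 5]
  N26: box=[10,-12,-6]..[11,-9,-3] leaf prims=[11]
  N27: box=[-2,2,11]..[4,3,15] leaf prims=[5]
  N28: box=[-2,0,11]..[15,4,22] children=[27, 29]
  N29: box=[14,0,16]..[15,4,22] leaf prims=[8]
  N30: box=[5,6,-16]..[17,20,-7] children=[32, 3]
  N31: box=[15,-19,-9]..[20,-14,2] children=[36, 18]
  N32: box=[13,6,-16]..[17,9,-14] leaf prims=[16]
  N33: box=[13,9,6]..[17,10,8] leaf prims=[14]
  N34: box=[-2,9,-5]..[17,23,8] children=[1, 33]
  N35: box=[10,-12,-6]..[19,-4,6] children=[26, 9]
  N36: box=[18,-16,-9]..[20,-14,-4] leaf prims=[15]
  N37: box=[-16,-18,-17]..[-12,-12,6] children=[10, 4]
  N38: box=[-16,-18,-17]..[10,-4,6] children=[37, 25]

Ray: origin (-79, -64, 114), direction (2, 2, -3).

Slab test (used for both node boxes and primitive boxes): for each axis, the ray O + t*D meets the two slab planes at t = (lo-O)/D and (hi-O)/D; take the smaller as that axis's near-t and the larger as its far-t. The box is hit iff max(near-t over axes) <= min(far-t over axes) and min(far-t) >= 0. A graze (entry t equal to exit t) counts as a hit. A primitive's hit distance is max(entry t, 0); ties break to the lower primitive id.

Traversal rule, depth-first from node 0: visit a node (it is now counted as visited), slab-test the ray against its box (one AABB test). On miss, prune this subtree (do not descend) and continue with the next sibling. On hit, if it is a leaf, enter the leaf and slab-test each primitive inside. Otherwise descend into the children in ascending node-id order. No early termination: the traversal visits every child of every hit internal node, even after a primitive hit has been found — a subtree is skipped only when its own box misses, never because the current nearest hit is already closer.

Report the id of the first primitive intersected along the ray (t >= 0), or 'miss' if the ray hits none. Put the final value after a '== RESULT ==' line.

Trace the traversal:
N0 x:[63/2,50] y:[45/2,87/2] z:[92/3,134/3] -> hit [63/2,87/2], descend [8, 19]
  N8 x:[63/2,99/2] y:[45/2,30] z:[36,131/3] -> miss, prune
  N19 x:[73/2,50] y:[30,87/2] z:[92/3,134/3] -> hit [73/2,87/2], descend [2, 13]
    N2 x:[73/2,48] y:[32,87/2] z:[92/3,119/3] -> hit [73/2,119/3], descend [6, 34]
      N6 x:[73/2,47] y:[32,81/2] z:[92/3,103/3] -> miss, prune
      N34 x:[77/2,48] y:[73/2,87/2] z:[106/3,119/3] -> hit [77/2,119/3], descend [1, 33]
        N1 x:[77/2,39] y:[81/2,87/2] z:[115/3,119/3] -> miss, prune
        N33 x:[46,48] y:[73/2,37] z:[106/3,36] -> miss, prune
    N13 x:[42,50] y:[30,42] z:[121/3,134/3] -> hit [42,42], descend [20, 30]
      N20 x:[91/2,50] y:[30,34] z:[122/3,134/3] -> miss, prune
      N30 x:[42,48] y:[35,42] z:[121/3,130/3] -> hit [42,42], descend [3, 32]
        N3 x:[42,45] y:[39,42] z:[121/3,43] -> hit [42,42], descend [12, 15]
          N12 x:[42,43] y:[79/2,42] z:[41,43] -> hit [42,42] leaf, test {P1@t=42}
          N15 x:[89/2,45] y:[39,40] z:[121/3,124/3] -> miss, prune
        N32 x:[46,48] y:[35,73/2] z:[128/3,130/3] -> miss, prune

order=[0, 8, 19, 2, 6, 34, 1, 33, 13, 20, 30, 3, 12, 15, 32]  |boxes|=15  |leaves|=1  hit=P1

== RESULT ==
1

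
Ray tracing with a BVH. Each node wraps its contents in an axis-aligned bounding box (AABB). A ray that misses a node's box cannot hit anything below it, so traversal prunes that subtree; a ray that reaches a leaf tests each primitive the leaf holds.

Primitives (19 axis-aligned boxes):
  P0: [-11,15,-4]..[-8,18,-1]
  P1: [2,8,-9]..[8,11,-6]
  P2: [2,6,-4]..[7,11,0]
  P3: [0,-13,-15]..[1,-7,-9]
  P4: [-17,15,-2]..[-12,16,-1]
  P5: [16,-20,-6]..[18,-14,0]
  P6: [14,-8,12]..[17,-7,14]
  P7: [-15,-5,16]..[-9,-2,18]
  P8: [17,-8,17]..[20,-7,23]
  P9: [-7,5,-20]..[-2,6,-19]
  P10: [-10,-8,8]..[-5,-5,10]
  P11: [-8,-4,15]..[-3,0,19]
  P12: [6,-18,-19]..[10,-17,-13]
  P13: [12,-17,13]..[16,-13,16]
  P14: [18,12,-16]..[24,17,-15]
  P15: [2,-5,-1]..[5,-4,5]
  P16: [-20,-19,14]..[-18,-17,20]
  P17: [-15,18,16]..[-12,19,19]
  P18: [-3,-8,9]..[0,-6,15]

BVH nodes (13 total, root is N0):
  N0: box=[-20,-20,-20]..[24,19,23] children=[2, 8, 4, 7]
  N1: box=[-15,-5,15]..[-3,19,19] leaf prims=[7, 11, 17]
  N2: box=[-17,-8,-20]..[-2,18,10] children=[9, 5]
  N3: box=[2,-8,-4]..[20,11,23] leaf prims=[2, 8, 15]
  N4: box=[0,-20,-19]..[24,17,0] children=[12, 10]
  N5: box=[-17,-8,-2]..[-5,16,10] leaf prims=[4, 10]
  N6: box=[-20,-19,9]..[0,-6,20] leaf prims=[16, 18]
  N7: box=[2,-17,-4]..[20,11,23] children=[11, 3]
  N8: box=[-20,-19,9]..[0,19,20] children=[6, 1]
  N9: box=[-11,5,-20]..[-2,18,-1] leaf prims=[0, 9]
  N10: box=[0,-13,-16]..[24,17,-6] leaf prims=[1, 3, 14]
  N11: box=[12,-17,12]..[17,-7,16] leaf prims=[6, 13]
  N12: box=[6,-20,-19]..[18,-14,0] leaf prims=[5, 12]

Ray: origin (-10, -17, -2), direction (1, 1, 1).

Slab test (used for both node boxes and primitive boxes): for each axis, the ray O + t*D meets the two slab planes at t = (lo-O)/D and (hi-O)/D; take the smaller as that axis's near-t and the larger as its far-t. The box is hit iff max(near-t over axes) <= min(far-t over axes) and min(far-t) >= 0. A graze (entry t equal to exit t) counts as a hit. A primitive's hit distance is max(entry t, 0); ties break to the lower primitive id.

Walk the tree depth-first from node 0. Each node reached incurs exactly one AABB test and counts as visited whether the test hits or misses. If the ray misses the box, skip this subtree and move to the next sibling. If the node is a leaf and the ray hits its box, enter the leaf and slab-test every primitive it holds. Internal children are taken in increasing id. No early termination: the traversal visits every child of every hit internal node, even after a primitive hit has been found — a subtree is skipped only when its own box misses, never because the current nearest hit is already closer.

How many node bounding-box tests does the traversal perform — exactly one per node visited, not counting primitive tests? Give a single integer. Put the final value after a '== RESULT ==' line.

Walk:
N0 x:[-10,34] y:[-3,36] z:[-18,25] -> hit [-3,25], descend [2, 4, 7, 8]
  N2 x:[-7,8] y:[9,35] z:[-18,12] -> miss, prune
  N4 x:[10,34] y:[-3,34] z:[-17,2] -> miss, prune
  N7 x:[12,30] y:[0,28] z:[-2,25] -> hit [12,25], descend [3, 11]
    N3 x:[12,30] y:[9,28] z:[-2,25] -> hit [12,25] leaf, test {P2(miss), P8(miss), P15(miss)}
    N11 x:[22,27] y:[0,10] z:[14,18] -> miss, prune
  N8 x:[-10,10] y:[-2,36] z:[11,22] -> miss, prune

order=[0, 2, 4, 7, 3, 11, 8]  |boxes|=7  |leaves|=1  hit=miss

== RESULT ==
7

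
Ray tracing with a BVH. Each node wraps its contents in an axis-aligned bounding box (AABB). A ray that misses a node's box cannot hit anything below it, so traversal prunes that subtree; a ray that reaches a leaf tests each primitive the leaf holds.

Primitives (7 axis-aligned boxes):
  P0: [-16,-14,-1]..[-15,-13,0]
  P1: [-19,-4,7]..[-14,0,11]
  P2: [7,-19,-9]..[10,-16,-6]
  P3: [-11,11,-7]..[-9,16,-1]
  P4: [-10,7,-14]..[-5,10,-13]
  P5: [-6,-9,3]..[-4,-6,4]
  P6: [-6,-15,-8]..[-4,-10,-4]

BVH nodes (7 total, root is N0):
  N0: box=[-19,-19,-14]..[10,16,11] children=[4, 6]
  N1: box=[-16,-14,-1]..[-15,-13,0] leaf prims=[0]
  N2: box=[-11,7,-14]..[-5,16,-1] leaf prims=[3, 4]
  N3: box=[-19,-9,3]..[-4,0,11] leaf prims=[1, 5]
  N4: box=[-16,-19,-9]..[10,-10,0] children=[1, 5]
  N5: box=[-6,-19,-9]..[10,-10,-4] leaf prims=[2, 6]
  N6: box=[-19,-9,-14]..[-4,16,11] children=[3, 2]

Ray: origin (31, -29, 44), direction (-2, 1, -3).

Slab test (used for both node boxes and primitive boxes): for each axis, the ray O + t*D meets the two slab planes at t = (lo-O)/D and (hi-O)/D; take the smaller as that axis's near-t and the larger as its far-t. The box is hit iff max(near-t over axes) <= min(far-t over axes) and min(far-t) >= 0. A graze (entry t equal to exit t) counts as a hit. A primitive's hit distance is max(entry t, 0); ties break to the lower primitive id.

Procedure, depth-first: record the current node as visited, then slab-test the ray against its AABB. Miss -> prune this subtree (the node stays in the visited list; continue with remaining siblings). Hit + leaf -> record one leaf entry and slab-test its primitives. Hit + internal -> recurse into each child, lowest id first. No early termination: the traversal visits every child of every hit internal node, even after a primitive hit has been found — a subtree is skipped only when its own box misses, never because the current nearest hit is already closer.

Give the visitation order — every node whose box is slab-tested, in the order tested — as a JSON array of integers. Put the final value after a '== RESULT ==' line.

Trace the traversal:
N0 x:[21/2,25] y:[10,45] z:[11,58/3] -> hit [11,58/3], descend [4, 6]
  N4 x:[21/2,47/2] y:[10,19] z:[44/3,53/3] -> hit [44/3,53/3], descend [1, 5]
    N1 x:[23,47/2] y:[15,16] z:[44/3,15] -> miss, prune
    N5 x:[21/2,37/2] y:[10,19] z:[16,53/3] -> hit [16,53/3] leaf, test {P2(miss), P6(miss)}
  N6 x:[35/2,25] y:[20,45] z:[11,58/3] -> miss, prune

5 AABB tests over nodes [0, 4, 1, 5, 6]; 1 leaf entered; closest miss.

== RESULT ==
[0, 4, 1, 5, 6]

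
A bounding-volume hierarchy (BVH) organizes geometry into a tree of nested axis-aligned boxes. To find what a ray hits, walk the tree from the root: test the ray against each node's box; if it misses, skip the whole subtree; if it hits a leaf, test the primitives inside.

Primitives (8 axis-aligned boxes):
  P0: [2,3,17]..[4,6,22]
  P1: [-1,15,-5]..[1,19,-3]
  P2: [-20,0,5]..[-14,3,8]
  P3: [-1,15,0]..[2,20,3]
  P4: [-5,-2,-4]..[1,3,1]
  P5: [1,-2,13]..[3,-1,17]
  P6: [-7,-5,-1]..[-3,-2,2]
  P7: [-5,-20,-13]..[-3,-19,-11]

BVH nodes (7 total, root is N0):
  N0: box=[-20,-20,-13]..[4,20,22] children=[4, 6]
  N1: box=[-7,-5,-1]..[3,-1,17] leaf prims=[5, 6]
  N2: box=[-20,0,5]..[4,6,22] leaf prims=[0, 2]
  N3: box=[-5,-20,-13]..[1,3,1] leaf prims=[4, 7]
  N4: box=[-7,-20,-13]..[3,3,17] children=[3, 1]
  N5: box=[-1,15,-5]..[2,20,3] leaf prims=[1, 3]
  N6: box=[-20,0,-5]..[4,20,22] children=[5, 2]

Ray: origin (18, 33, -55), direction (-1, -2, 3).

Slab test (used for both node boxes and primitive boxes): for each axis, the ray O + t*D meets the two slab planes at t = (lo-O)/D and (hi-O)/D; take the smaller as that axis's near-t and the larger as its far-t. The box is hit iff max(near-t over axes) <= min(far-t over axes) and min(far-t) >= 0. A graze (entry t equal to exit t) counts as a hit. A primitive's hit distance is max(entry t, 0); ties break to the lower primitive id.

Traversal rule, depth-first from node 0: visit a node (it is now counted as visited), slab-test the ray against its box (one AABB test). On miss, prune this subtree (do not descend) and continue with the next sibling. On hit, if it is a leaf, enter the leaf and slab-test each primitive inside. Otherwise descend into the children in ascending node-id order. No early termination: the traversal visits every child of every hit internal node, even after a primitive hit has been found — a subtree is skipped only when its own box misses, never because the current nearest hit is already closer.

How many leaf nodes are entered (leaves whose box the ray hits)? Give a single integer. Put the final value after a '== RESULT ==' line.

Traverse from the root:
N0 x:[14,38] y:[13/2,53/2] z:[14,77/3] -> hit [14,77/3], descend [4, 6]
  N4 x:[15,25] y:[15,53/2] z:[14,24] -> hit [15,24], descend [1, 3]
    N1 x:[15,25] y:[17,19] z:[18,24] -> hit [18,19] leaf, test {P5(miss), P6(miss)}
    N3 x:[17,23] y:[15,53/2] z:[14,56/3] -> hit [17,56/3] leaf, test {P4@t=17, P7(miss)}
  N6 x:[14,38] y:[13/2,33/2] z:[50/3,77/3] -> miss, prune

order=[0, 4, 1, 3, 6]  |boxes|=5  |leaves|=2  hit=P4

== RESULT ==
2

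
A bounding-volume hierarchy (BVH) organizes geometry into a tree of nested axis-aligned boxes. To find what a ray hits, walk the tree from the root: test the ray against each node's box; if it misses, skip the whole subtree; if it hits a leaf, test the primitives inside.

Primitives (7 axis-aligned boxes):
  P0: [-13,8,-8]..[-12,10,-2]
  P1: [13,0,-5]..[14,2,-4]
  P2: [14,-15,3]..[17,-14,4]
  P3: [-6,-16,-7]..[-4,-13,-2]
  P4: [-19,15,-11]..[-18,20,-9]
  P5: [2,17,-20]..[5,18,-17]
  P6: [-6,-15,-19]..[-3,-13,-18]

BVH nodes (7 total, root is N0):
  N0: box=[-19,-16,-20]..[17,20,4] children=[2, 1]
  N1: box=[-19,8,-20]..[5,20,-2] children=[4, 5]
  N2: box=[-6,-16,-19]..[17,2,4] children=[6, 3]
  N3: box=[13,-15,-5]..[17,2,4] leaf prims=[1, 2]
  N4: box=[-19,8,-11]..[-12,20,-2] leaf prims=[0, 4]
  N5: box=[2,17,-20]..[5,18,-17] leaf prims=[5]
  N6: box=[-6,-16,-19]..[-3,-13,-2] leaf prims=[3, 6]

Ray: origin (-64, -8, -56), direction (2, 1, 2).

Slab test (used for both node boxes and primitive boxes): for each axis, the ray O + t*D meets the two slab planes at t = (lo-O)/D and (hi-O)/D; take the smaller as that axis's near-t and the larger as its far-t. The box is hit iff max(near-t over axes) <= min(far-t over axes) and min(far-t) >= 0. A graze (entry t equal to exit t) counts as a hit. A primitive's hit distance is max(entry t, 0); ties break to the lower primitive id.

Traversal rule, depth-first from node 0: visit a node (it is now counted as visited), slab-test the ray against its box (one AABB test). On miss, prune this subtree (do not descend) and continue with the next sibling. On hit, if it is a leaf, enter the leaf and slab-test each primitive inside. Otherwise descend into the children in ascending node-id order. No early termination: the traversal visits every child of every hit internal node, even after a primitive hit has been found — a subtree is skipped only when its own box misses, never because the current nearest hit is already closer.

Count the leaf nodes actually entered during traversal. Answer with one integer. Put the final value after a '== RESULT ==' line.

Walk:
N0 x:[45/2,81/2] y:[-8,28] z:[18,30] -> hit [45/2,28], descend [1, 2]
  N1 x:[45/2,69/2] y:[16,28] z:[18,27] -> hit [45/2,27], descend [4, 5]
    N4 x:[45/2,26] y:[16,28] z:[45/2,27] -> hit [45/2,26] leaf, test {P0(miss), P4@t=23}
    N5 x:[33,69/2] y:[25,26] z:[18,39/2] -> miss, prune
  N2 x:[29,81/2] y:[-8,10] z:[37/2,30] -> miss, prune

order=[0, 1, 4, 5, 2]  |boxes|=5  |leaves|=1  hit=P4

== RESULT ==
1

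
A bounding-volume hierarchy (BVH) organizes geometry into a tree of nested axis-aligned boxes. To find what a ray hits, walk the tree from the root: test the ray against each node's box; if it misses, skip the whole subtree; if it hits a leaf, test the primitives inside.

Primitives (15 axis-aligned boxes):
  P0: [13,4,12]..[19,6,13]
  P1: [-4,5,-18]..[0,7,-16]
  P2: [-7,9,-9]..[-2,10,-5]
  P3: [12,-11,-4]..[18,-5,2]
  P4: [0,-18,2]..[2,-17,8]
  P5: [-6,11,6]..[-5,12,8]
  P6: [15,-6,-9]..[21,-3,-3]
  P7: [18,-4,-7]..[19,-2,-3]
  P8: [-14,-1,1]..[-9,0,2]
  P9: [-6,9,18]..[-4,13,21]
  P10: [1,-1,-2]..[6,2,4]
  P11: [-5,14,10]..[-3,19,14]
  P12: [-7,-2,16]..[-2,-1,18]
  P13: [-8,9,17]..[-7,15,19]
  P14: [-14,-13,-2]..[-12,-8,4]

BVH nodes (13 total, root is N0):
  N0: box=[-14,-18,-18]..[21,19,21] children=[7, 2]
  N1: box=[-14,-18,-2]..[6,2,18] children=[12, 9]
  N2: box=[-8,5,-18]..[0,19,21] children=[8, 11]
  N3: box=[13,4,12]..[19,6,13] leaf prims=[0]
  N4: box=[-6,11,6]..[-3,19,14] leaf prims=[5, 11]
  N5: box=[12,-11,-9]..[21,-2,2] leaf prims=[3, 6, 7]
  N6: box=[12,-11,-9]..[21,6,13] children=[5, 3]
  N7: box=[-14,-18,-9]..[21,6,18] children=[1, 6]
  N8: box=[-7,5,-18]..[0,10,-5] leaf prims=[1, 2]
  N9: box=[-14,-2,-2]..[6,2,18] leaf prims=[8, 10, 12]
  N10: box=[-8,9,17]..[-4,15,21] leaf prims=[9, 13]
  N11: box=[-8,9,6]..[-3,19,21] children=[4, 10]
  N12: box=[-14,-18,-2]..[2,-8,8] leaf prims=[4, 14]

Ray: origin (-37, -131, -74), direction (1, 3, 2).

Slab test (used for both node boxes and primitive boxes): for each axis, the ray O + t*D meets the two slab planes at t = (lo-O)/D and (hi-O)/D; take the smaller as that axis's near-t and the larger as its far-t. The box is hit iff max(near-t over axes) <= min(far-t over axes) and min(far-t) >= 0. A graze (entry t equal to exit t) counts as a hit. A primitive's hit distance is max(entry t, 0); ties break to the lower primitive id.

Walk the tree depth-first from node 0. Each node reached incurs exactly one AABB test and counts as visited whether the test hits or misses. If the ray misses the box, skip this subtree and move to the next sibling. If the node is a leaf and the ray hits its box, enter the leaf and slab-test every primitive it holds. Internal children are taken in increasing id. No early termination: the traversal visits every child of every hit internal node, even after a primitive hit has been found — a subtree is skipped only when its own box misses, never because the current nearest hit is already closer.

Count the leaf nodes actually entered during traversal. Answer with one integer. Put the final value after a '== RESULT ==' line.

Trace the traversal:
N0 x:[23,58] y:[113/3,50] z:[28,95/2] -> hit [113/3,95/2], descend [2, 7]
  N2 x:[29,37] y:[136/3,50] z:[28,95/2] -> miss, prune
  N7 x:[23,58] y:[113/3,137/3] z:[65/2,46] -> hit [113/3,137/3], descend [1, 6]
    N1 x:[23,43] y:[113/3,133/3] z:[36,46] -> hit [113/3,43], descend [9, 12]
      N9 x:[23,43] y:[43,133/3] z:[36,46] -> hit [43,43] leaf, test {P8(miss), P10(miss), P12(miss)}
      N12 x:[23,39] y:[113/3,41] z:[36,41] -> hit [113/3,39] leaf, test {P4@t=38, P14(miss)}
    N6 x:[49,58] y:[40,137/3] z:[65/2,87/2] -> miss, prune

Summary -> nodes [0, 2, 7, 1, 9, 12, 6]; box-tests=7; leaf-entries=2; first=P4

== RESULT ==
2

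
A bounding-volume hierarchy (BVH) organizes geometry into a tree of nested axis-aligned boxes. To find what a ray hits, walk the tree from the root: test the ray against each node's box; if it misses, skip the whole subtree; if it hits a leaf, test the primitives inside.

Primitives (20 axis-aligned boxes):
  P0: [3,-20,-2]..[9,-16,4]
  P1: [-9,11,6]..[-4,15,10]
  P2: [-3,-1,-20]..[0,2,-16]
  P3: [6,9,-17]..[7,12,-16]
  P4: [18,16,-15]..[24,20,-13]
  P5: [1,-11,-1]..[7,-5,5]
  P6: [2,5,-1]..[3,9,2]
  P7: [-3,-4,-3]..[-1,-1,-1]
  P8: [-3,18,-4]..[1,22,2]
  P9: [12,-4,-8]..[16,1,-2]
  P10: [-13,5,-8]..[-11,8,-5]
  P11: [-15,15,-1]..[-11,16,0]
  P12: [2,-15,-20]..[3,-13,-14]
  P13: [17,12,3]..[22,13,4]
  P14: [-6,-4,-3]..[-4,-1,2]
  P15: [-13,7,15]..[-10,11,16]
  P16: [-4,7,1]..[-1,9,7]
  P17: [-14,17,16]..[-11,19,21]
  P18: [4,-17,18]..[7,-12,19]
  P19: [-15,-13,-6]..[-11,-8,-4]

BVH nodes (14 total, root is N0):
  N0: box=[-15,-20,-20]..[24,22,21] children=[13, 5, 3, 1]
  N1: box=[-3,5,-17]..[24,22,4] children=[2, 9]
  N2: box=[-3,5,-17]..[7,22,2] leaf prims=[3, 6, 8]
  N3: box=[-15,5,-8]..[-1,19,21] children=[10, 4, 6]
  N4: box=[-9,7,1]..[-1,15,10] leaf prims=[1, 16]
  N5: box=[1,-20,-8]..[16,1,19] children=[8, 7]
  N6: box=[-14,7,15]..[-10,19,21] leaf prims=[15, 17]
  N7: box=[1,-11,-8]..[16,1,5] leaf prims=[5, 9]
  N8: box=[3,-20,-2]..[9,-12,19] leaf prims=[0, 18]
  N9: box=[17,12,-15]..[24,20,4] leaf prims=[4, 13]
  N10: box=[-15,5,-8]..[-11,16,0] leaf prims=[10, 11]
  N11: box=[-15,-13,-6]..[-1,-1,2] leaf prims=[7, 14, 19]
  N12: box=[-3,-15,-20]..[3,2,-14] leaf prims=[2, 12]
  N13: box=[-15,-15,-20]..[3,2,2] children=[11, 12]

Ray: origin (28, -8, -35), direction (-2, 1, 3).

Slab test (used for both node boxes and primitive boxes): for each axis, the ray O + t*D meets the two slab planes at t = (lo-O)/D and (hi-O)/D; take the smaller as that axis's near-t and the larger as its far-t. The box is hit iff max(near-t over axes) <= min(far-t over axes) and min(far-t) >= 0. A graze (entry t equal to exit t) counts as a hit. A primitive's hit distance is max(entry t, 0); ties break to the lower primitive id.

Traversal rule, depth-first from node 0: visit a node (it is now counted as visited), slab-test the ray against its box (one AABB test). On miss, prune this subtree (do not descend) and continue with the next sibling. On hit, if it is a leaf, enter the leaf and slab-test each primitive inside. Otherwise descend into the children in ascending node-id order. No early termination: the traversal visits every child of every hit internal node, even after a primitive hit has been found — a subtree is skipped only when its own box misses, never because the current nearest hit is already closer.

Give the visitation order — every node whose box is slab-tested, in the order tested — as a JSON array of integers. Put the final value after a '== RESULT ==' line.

Trace the traversal:
N0 x:[2,43/2] y:[-12,30] z:[5,56/3] -> hit [5,56/3], descend [1, 3, 5, 13]
  N1 x:[2,31/2] y:[13,30] z:[6,13] -> hit [13,13], descend [2, 9]
    N2 x:[21/2,31/2] y:[13,30] z:[6,37/3] -> miss, prune
    N9 x:[2,11/2] y:[20,28] z:[20/3,13] -> miss, prune
  N3 x:[29/2,43/2] y:[13,27] z:[9,56/3] -> hit [29/2,56/3], descend [4, 6, 10]
    N4 x:[29/2,37/2] y:[15,23] z:[12,15] -> hit [15,15] leaf, test {P1(miss), P16(miss)}
    N6 x:[19,21] y:[15,27] z:[50/3,56/3] -> miss, prune
    N10 x:[39/2,43/2] y:[13,24] z:[9,35/3] -> miss, prune
  N5 x:[6,27/2] y:[-12,9] z:[9,18] -> hit [9,9], descend [7, 8]
    N7 x:[6,27/2] y:[-3,9] z:[9,40/3] -> hit [9,9] leaf, test {P5(miss), P9(miss)}
    N8 x:[19/2,25/2] y:[-12,-4] z:[11,18] -> miss, prune
  N13 x:[25/2,43/2] y:[-7,10] z:[5,37/3] -> miss, prune

12 AABB tests over nodes [0, 1, 2, 9, 3, 4, 6, 10, 5, 7, 8, 13]; 2 leaves entered; closest miss.

== RESULT ==
[0, 1, 2, 9, 3, 4, 6, 10, 5, 7, 8, 13]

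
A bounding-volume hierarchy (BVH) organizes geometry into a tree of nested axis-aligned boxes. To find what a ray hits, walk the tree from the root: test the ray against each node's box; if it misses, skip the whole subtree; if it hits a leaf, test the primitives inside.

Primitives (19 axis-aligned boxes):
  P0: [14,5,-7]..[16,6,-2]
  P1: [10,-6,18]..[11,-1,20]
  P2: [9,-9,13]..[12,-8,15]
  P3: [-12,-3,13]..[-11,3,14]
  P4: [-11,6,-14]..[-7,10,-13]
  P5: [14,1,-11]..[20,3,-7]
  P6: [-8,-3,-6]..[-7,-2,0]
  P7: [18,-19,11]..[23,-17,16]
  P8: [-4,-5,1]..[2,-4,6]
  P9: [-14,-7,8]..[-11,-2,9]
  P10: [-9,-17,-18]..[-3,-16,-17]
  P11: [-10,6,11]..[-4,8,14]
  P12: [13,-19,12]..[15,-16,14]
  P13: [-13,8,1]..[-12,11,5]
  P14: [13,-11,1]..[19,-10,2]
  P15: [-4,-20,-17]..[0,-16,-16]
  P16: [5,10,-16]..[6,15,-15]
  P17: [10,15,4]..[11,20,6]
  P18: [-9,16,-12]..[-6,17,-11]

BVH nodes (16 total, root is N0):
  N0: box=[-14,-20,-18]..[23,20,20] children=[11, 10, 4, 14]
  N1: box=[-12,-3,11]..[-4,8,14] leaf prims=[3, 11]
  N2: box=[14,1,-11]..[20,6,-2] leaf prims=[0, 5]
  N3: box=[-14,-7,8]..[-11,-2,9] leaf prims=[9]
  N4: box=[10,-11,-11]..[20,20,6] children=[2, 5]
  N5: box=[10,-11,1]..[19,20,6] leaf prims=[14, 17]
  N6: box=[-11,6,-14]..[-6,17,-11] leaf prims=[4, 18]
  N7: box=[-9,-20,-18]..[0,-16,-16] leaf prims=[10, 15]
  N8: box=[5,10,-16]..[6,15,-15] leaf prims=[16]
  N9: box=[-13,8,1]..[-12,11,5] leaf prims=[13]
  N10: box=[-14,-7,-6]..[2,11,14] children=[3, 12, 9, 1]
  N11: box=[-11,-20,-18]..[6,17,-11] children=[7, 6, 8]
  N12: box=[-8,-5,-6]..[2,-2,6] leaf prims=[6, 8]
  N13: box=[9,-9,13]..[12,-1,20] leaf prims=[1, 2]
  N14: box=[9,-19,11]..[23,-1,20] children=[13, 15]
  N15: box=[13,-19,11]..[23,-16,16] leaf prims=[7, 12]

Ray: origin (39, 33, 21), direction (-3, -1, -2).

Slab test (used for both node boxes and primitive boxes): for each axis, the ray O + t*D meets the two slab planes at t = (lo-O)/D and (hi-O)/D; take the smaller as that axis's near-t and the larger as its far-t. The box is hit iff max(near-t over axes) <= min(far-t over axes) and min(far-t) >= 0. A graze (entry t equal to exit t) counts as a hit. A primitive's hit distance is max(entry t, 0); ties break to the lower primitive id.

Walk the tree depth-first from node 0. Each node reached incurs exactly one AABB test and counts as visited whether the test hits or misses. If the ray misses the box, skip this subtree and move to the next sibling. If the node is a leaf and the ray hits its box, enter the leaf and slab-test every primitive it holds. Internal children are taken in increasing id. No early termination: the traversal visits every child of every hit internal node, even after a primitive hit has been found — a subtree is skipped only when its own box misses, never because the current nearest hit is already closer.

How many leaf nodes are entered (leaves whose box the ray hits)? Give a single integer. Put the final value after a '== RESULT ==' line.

Traverse from the root:
N0 x:[16/3,53/3] y:[13,53] z:[1/2,39/2] -> hit [13,53/3], descend [4, 10, 11, 14]
  N4 x:[19/3,29/3] y:[13,44] z:[15/2,16] -> miss, prune
  N10 x:[37/3,53/3] y:[22,40] z:[7/2,27/2] -> miss, prune
  N11 x:[11,50/3] y:[16,53] z:[16,39/2] -> hit [16,50/3], descend [6, 7, 8]
    N6 x:[15,50/3] y:[16,27] z:[16,35/2] -> hit [16,50/3] leaf, test {P4(miss), P18@t=16}
    N7 x:[13,16] y:[49,53] z:[37/2,39/2] -> miss, prune
    N8 x:[11,34/3] y:[18,23] z:[18,37/2] -> miss, prune
  N14 x:[16/3,10] y:[34,52] z:[1/2,5] -> miss, prune

Summary -> nodes [0, 4, 10, 11, 6, 7, 8, 14]; box-tests=8; leaf-entries=1; first=P18

== RESULT ==
1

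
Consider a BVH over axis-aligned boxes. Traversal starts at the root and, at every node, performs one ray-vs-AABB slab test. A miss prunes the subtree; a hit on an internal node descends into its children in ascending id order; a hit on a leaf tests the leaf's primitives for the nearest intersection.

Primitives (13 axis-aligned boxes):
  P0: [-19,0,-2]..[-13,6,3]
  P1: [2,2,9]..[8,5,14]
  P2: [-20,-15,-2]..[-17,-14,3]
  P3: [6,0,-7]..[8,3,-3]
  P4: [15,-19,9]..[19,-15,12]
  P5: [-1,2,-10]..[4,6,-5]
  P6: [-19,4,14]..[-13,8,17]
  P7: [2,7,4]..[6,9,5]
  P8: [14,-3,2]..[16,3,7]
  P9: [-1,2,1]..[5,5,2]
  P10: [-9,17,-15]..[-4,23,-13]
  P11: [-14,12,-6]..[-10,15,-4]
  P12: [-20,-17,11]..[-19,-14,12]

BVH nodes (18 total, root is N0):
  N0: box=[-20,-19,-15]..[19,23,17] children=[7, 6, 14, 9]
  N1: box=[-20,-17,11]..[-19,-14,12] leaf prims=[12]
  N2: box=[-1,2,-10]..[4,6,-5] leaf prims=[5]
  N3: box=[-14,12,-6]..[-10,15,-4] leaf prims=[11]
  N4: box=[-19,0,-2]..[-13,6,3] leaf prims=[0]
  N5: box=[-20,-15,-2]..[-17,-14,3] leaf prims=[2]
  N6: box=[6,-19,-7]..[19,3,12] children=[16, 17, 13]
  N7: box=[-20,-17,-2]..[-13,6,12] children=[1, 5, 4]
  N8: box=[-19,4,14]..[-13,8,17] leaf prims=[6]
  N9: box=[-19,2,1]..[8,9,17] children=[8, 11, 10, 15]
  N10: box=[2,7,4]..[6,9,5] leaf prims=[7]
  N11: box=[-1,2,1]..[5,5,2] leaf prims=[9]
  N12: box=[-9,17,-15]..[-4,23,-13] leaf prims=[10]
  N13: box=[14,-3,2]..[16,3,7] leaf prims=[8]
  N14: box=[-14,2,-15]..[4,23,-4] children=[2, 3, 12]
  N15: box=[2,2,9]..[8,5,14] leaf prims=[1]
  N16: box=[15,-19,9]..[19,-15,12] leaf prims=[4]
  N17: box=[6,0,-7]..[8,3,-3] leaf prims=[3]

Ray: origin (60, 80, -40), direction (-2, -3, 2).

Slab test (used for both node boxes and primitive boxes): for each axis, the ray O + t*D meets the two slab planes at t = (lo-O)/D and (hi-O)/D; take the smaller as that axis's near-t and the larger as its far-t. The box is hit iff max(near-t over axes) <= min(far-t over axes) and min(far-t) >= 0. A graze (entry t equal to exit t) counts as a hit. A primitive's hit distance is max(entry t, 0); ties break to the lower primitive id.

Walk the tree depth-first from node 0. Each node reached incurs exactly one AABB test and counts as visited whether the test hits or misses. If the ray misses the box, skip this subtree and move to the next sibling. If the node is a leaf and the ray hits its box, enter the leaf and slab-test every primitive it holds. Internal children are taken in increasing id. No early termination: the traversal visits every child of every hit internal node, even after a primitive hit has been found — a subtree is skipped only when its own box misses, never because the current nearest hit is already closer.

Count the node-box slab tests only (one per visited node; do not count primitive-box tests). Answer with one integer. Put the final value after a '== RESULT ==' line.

Walk:
N0 x:[41/2,40] y:[19,33] z:[25/2,57/2] -> hit [41/2,57/2], descend [6, 7, 9, 14]
  N6 x:[41/2,27] y:[77/3,33] z:[33/2,26] -> hit [77/3,26], descend [13, 16, 17]
    N13 x:[22,23] y:[77/3,83/3] z:[21,47/2] -> miss, prune
    N16 x:[41/2,45/2] y:[95/3,33] z:[49/2,26] -> miss, prune
    N17 x:[26,27] y:[77/3,80/3] z:[33/2,37/2] -> miss, prune
  N7 x:[73/2,40] y:[74/3,97/3] z:[19,26] -> miss, prune
  N9 x:[26,79/2] y:[71/3,26] z:[41/2,57/2] -> hit [26,26], descend [8, 10, 11, 15]
    N8 x:[73/2,79/2] y:[24,76/3] z:[27,57/2] -> miss, prune
    N10 x:[27,29] y:[71/3,73/3] z:[22,45/2] -> miss, prune
    N11 x:[55/2,61/2] y:[25,26] z:[41/2,21] -> miss, prune
    N15 x:[26,29] y:[25,26] z:[49/2,27] -> hit [26,26] leaf, test {P1@t=26}
  N14 x:[28,37] y:[19,26] z:[25/2,18] -> miss, prune

Visited [0, 6, 13, 16, 17, 7, 9, 8, 10, 11, 15, 14]. Tests: 12 box, 1 leaf. Nearest: P1.

== RESULT ==
12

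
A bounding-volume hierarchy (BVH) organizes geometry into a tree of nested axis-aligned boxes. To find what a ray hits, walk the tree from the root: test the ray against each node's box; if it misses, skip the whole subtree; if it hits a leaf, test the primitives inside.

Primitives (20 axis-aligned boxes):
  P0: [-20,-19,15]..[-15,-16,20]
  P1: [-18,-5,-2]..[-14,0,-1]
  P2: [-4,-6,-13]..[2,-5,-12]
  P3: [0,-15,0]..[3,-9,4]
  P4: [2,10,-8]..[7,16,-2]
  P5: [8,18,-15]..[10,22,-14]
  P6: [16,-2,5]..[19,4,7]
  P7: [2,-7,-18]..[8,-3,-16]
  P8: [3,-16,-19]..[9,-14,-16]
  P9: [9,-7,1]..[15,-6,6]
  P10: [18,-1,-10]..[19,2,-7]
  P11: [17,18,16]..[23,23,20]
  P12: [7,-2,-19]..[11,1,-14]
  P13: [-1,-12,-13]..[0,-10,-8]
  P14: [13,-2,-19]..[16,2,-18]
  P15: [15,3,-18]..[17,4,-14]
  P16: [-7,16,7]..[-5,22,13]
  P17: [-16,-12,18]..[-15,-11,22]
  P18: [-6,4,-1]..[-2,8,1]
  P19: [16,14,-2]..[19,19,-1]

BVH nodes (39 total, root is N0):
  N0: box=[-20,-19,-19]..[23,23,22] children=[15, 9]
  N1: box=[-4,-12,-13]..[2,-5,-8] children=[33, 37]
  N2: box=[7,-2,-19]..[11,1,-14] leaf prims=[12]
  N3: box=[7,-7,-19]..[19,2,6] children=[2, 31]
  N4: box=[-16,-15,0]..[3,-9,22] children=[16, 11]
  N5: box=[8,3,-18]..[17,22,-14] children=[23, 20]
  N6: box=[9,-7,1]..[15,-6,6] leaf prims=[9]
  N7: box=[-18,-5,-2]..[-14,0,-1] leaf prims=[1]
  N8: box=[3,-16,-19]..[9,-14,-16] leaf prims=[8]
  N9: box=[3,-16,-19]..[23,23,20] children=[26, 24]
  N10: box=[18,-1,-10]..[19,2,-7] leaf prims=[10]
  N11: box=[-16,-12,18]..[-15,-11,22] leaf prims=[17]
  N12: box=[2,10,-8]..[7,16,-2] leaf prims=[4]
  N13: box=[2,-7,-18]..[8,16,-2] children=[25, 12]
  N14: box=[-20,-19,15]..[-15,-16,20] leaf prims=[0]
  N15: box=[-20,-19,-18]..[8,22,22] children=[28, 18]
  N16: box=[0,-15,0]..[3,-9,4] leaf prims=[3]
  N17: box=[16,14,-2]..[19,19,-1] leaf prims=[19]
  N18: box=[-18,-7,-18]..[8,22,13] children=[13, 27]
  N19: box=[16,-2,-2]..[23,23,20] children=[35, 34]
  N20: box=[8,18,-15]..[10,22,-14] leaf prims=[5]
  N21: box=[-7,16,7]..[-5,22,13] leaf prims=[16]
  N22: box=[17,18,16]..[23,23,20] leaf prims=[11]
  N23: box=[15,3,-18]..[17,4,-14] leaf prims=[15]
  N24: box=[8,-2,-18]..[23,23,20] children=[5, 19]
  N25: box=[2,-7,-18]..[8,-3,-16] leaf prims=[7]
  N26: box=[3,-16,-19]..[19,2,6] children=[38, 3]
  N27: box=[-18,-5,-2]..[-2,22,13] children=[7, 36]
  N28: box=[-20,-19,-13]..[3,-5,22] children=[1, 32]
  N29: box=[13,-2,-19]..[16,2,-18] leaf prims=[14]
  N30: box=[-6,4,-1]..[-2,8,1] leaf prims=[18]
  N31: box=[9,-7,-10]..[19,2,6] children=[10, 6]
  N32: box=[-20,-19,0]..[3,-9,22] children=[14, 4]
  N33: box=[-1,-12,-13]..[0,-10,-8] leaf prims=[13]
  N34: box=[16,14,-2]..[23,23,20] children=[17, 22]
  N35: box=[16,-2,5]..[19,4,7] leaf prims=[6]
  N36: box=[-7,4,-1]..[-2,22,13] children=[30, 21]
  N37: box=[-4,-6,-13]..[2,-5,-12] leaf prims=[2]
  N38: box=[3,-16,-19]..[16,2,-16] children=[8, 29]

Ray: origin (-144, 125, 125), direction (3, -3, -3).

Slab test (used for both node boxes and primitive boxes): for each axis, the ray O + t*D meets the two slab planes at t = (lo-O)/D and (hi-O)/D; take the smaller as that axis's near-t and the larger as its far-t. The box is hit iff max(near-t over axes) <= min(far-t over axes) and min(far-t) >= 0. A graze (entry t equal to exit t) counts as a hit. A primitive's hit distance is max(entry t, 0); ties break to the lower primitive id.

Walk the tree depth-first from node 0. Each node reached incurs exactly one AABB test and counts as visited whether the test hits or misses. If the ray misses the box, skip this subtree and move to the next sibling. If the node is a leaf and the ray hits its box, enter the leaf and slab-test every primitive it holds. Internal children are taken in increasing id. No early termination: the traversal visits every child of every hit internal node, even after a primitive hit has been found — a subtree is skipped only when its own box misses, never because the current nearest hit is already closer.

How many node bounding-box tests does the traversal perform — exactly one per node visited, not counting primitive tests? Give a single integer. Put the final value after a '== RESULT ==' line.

Walk:
N0 x:[124/3,167/3] y:[34,48] z:[103/3,48] -> hit [124/3,48], descend [9, 15]
  N9 x:[49,167/3] y:[34,47] z:[35,48] -> miss, prune
  N15 x:[124/3,152/3] y:[103/3,48] z:[103/3,143/3] -> hit [124/3,143/3], descend [18, 28]
    N18 x:[42,152/3] y:[103/3,44] z:[112/3,143/3] -> hit [42,44], descend [13, 27]
      N13 x:[146/3,152/3] y:[109/3,44] z:[127/3,143/3] -> miss, prune
      N27 x:[42,142/3] y:[103/3,130/3] z:[112/3,127/3] -> hit [42,127/3], descend [7, 36]
        N7 x:[42,130/3] y:[125/3,130/3] z:[42,127/3] -> hit [42,127/3] leaf, test {P1@t=42}
        N36 x:[137/3,142/3] y:[103/3,121/3] z:[112/3,42] -> miss, prune
    N28 x:[124/3,49] y:[130/3,48] z:[103/3,46] -> hit [130/3,46], descend [1, 32]
      N1 x:[140/3,146/3] y:[130/3,137/3] z:[133/3,46] -> miss, prune
      N32 x:[124/3,49] y:[134/3,48] z:[103/3,125/3] -> miss, prune

Visited [0, 9, 15, 18, 13, 27, 7, 36, 28, 1, 32]. Tests: 11 box, 1 leaf. Nearest: P1.

== RESULT ==
11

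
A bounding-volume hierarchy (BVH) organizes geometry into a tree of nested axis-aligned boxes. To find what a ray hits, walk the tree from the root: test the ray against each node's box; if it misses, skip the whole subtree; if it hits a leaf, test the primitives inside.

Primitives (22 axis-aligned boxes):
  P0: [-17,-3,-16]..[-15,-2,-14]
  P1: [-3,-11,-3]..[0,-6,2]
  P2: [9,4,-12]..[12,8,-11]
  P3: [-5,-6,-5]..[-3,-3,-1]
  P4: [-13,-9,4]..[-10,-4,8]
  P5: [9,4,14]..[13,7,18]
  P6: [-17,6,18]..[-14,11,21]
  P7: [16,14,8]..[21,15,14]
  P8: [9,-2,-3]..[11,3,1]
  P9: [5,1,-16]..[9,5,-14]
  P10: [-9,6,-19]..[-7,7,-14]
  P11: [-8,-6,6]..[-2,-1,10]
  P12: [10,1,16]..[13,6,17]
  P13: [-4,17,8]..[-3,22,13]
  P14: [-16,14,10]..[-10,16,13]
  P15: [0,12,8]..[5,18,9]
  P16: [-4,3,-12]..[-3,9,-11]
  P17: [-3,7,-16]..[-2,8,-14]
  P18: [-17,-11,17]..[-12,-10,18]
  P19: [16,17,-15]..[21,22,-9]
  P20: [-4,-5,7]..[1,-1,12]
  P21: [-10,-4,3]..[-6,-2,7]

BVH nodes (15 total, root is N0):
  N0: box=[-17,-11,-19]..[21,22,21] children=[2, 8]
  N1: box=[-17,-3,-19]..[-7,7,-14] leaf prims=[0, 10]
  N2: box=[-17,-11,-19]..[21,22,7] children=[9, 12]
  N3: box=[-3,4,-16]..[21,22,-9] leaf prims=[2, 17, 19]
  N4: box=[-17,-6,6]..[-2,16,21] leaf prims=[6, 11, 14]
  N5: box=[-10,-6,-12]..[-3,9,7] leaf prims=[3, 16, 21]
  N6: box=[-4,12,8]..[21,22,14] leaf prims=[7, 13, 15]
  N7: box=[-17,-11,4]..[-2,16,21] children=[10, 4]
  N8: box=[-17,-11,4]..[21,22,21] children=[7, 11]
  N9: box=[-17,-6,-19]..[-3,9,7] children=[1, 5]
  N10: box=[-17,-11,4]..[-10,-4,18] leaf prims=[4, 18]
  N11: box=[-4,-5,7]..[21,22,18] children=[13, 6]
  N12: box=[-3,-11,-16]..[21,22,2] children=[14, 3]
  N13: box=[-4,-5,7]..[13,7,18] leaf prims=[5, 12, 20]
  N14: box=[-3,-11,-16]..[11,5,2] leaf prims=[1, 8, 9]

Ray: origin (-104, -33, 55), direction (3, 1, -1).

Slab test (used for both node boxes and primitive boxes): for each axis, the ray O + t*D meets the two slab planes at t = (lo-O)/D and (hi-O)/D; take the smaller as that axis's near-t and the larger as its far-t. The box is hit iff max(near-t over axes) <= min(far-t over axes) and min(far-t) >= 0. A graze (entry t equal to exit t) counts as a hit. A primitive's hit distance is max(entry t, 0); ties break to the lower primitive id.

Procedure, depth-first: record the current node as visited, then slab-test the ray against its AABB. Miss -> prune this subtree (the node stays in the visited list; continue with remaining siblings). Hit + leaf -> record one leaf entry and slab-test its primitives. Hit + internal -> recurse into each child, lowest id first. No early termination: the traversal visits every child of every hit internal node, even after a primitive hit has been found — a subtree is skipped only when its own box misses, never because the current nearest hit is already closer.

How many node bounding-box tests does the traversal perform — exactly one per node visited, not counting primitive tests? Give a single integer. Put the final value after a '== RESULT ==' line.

Traverse from the root:
N0 x:[29,125/3] y:[22,55] z:[34,74] -> hit [34,125/3], descend [2, 8]
  N2 x:[29,125/3] y:[22,55] z:[48,74] -> miss, prune
  N8 x:[29,125/3] y:[22,55] z:[34,51] -> hit [34,125/3], descend [7, 11]
    N7 x:[29,34] y:[22,49] z:[34,51] -> hit [34,34], descend [4, 10]
      N4 x:[29,34] y:[27,49] z:[34,49] -> hit [34,34] leaf, test {P6(miss), P11(miss), P14(miss)}
      N10 x:[29,94/3] y:[22,29] z:[37,51] -> miss, prune
    N11 x:[100/3,125/3] y:[28,55] z:[37,48] -> hit [37,125/3], descend [6, 13]
      N6 x:[100/3,125/3] y:[45,55] z:[41,47] -> miss, prune
      N13 x:[100/3,39] y:[28,40] z:[37,48] -> hit [37,39] leaf, test {P5@t=113/3, P12@t=38, P20(miss)}

Visited [0, 2, 8, 7, 4, 10, 11, 6, 13]. Tests: 9 box, 2 leaf. Nearest: P5.

== RESULT ==
9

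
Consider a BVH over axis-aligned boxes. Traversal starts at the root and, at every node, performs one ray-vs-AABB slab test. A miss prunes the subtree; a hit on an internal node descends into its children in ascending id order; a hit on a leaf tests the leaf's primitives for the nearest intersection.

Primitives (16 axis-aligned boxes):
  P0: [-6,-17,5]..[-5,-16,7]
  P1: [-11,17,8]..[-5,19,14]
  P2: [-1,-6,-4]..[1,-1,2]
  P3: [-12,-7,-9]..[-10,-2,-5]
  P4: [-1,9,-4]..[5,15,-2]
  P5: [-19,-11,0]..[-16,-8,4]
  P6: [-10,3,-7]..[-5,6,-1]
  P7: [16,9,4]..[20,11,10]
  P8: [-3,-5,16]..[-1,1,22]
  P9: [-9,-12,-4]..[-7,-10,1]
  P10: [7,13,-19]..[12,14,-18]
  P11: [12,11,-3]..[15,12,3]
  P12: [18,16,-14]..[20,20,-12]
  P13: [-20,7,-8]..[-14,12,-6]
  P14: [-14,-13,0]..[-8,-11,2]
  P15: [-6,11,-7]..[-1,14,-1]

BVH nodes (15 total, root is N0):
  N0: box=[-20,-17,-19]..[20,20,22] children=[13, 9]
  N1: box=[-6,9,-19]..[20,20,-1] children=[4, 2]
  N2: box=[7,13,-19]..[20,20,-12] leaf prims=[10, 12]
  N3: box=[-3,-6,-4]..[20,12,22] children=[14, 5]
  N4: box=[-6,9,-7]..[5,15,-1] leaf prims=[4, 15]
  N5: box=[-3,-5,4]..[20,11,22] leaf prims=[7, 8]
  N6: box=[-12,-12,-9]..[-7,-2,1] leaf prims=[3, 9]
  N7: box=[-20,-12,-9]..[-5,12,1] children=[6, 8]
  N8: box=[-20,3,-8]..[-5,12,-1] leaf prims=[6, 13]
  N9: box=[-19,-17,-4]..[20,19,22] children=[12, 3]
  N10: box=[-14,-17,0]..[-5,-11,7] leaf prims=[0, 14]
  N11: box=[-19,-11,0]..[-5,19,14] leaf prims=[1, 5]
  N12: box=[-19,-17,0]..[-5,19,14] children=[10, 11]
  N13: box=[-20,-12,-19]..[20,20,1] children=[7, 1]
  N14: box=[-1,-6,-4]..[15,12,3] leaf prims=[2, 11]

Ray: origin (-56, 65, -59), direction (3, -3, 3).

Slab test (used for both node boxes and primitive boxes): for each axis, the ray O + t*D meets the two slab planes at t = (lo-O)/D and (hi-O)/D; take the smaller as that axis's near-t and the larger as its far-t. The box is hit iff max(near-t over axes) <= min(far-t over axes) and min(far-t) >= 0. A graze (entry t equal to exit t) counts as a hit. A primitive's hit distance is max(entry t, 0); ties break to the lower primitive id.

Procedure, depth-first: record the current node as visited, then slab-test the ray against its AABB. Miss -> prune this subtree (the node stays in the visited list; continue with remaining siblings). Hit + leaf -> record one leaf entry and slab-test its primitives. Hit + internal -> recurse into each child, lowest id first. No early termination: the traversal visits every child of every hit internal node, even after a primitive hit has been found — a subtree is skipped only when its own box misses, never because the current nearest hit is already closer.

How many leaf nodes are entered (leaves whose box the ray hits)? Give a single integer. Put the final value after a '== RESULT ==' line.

Walk:
N0 x:[12,76/3] y:[15,82/3] z:[40/3,27] -> hit [15,76/3], descend [9, 13]
  N9 x:[37/3,76/3] y:[46/3,82/3] z:[55/3,27] -> hit [55/3,76/3], descend [3, 12]
    N3 x:[53/3,76/3] y:[53/3,71/3] z:[55/3,27] -> hit [55/3,71/3], descend [5, 14]
      N5 x:[53/3,76/3] y:[18,70/3] z:[21,27] -> hit [21,70/3] leaf, test {P7(miss), P8(miss)}
      N14 x:[55/3,71/3] y:[53/3,71/3] z:[55/3,62/3] -> hit [55/3,62/3] leaf, test {P2(miss), P11(miss)}
    N12 x:[37/3,17] y:[46/3,82/3] z:[59/3,73/3] -> miss, prune
  N13 x:[12,76/3] y:[15,77/3] z:[40/3,20] -> hit [15,20], descend [1, 7]
    N1 x:[50/3,76/3] y:[15,56/3] z:[40/3,58/3] -> hit [50/3,56/3], descend [2, 4]
      N2 x:[21,76/3] y:[15,52/3] z:[40/3,47/3] -> miss, prune
      N4 x:[50/3,61/3] y:[50/3,56/3] z:[52/3,58/3] -> hit [52/3,56/3] leaf, test {P4@t=55/3, P15@t=52/3}
    N7 x:[12,17] y:[53/3,77/3] z:[50/3,20] -> miss, prune

order=[0, 9, 3, 5, 14, 12, 13, 1, 2, 4, 7]  |boxes|=11  |leaves|=3  hit=P15

== RESULT ==
3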